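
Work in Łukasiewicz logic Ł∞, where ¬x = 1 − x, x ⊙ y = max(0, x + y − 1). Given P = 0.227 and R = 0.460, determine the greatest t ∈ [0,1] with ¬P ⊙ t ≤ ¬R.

0.767

¬P = 1 − 0.227 = 0.773
So the left factor is ¬P = 0.773.
¬R = 1 − 0.460 = 0.540
So the right-hand bound is ¬R = 0.540.
The residuum of the Łukasiewicz t-norm gives the supremum: min(1, 1 − 0.773 + 0.540).
1 − 0.773 + 0.540 = 0.767, so t = min(1, 0.767) = 0.767.
Check: 0.773 ⊙ 0.767 = max(0, 0.540) = 0.540 ≤ 0.540.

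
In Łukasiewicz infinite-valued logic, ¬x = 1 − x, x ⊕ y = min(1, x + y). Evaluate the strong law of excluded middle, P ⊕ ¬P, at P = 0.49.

¬P = 1 − 0.49 = 0.51
P ⊕ ¬P = min(1, 0.49 + 0.51) = min(1, 1.00) = 1.00
(As expected: always 1 in Ł∞ since a ⊕ (1−a) = 1.)

1.00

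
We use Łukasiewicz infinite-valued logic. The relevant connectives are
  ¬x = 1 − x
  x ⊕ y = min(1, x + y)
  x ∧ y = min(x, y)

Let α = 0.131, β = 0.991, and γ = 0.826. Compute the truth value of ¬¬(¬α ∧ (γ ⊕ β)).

¬α = 1 − 0.131 = 0.869
γ ⊕ β = min(1, 0.826 + 0.991) = min(1, 1.817) = 1.000
¬α ∧ (γ ⊕ β) = min(0.869, 1.000) = 0.869
¬(¬α ∧ (γ ⊕ β)) = 1 − 0.869 = 0.131
¬¬(¬α ∧ (γ ⊕ β)) = 1 − 0.131 = 0.869

0.869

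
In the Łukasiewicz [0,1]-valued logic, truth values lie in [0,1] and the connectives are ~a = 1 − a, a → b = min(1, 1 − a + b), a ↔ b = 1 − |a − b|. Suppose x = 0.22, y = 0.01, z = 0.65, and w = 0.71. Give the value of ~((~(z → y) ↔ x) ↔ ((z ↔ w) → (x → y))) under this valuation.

0.27

z → y = min(1, 1 − 0.65 + 0.01) = min(1, 0.36) = 0.36
~(z → y) = 1 − 0.36 = 0.64
~(z → y) ↔ x = 1 − |0.64 − 0.22| = 1 − 0.42 = 0.58
z ↔ w = 1 − |0.65 − 0.71| = 1 − 0.06 = 0.94
x → y = min(1, 1 − 0.22 + 0.01) = min(1, 0.79) = 0.79
(z ↔ w) → (x → y) = min(1, 1 − 0.94 + 0.79) = min(1, 0.85) = 0.85
(~(z → y) ↔ x) ↔ ((z ↔ w) → (x → y)) = 1 − |0.58 − 0.85| = 1 − 0.27 = 0.73
~((~(z → y) ↔ x) ↔ ((z ↔ w) → (x → y))) = 1 − 0.73 = 0.27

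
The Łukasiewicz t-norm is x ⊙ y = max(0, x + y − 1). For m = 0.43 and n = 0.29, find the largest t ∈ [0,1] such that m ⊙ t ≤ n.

0.86

The residuum of the Łukasiewicz t-norm gives the supremum: min(1, 1 − 0.43 + 0.29).
1 − 0.43 + 0.29 = 0.86, so t = min(1, 0.86) = 0.86.
Check: 0.43 ⊙ 0.86 = max(0, 0.29) = 0.29 ≤ 0.29.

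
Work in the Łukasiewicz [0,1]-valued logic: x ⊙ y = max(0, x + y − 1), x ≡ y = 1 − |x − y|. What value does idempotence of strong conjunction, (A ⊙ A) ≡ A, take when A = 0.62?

A ⊙ A = max(0, 0.62 + 0.62 − 1) = max(0, 0.24) = 0.24
(A ⊙ A) ≡ A = 1 − |0.24 − 0.62| = 1 − 0.38 = 0.62
(The value 0.62 < 1 shows this instance is not satisfied; fails in Ł∞ since a ⊗ a = max(0, 2a−1) ≠ a in general.)

0.62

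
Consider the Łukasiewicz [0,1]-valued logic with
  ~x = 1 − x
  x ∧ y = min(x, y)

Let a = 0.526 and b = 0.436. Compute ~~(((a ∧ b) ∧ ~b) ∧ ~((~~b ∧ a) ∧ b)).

a ∧ b = min(0.526, 0.436) = 0.436
~b = 1 − 0.436 = 0.564
(a ∧ b) ∧ ~b = min(0.436, 0.564) = 0.436
~~b = 1 − 0.564 = 0.436
~~b ∧ a = min(0.436, 0.526) = 0.436
(~~b ∧ a) ∧ b = min(0.436, 0.436) = 0.436
~((~~b ∧ a) ∧ b) = 1 − 0.436 = 0.564
((a ∧ b) ∧ ~b) ∧ ~((~~b ∧ a) ∧ b) = min(0.436, 0.564) = 0.436
~(((a ∧ b) ∧ ~b) ∧ ~((~~b ∧ a) ∧ b)) = 1 − 0.436 = 0.564
~~(((a ∧ b) ∧ ~b) ∧ ~((~~b ∧ a) ∧ b)) = 1 − 0.564 = 0.436

0.436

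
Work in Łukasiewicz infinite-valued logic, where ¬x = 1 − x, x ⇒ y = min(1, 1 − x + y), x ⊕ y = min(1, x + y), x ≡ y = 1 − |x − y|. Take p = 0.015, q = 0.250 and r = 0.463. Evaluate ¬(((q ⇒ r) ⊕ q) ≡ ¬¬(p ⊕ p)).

q ⇒ r = min(1, 1 − 0.250 + 0.463) = min(1, 1.213) = 1.000
(q ⇒ r) ⊕ q = min(1, 1.000 + 0.250) = min(1, 1.250) = 1.000
p ⊕ p = min(1, 0.015 + 0.015) = min(1, 0.030) = 0.030
¬(p ⊕ p) = 1 − 0.030 = 0.970
¬¬(p ⊕ p) = 1 − 0.970 = 0.030
((q ⇒ r) ⊕ q) ≡ ¬¬(p ⊕ p) = 1 − |1.000 − 0.030| = 1 − 0.970 = 0.030
¬(((q ⇒ r) ⊕ q) ≡ ¬¬(p ⊕ p)) = 1 − 0.030 = 0.970

0.970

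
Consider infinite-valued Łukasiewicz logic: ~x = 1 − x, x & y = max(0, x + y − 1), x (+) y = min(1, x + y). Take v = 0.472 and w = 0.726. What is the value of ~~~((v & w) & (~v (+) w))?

v & w = max(0, 0.472 + 0.726 − 1) = max(0, 0.198) = 0.198
~v = 1 − 0.472 = 0.528
~v (+) w = min(1, 0.528 + 0.726) = min(1, 1.254) = 1.000
(v & w) & (~v (+) w) = max(0, 0.198 + 1.000 − 1) = max(0, 0.198) = 0.198
~((v & w) & (~v (+) w)) = 1 − 0.198 = 0.802
~~((v & w) & (~v (+) w)) = 1 − 0.802 = 0.198
~~~((v & w) & (~v (+) w)) = 1 − 0.198 = 0.802

0.802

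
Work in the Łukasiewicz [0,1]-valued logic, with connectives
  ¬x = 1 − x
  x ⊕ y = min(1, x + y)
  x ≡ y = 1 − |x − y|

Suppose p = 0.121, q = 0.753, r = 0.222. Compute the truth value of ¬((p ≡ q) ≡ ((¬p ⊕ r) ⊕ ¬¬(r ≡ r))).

p ≡ q = 1 − |0.121 − 0.753| = 1 − 0.632 = 0.368
¬p = 1 − 0.121 = 0.879
¬p ⊕ r = min(1, 0.879 + 0.222) = min(1, 1.101) = 1.000
r ≡ r = 1 − |0.222 − 0.222| = 1 − 0.000 = 1.000
¬(r ≡ r) = 1 − 1.000 = 0.000
¬¬(r ≡ r) = 1 − 0.000 = 1.000
(¬p ⊕ r) ⊕ ¬¬(r ≡ r) = min(1, 1.000 + 1.000) = min(1, 2.000) = 1.000
(p ≡ q) ≡ ((¬p ⊕ r) ⊕ ¬¬(r ≡ r)) = 1 − |0.368 − 1.000| = 1 − 0.632 = 0.368
¬((p ≡ q) ≡ ((¬p ⊕ r) ⊕ ¬¬(r ≡ r))) = 1 − 0.368 = 0.632

0.632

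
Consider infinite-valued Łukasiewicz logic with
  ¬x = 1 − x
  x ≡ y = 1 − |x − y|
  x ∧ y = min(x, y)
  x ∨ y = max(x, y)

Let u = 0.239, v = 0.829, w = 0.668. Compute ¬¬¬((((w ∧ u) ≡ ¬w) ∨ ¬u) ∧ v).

0.171

w ∧ u = min(0.668, 0.239) = 0.239
¬w = 1 − 0.668 = 0.332
(w ∧ u) ≡ ¬w = 1 − |0.239 − 0.332| = 1 − 0.093 = 0.907
¬u = 1 − 0.239 = 0.761
((w ∧ u) ≡ ¬w) ∨ ¬u = max(0.907, 0.761) = 0.907
(((w ∧ u) ≡ ¬w) ∨ ¬u) ∧ v = min(0.907, 0.829) = 0.829
¬((((w ∧ u) ≡ ¬w) ∨ ¬u) ∧ v) = 1 − 0.829 = 0.171
¬¬((((w ∧ u) ≡ ¬w) ∨ ¬u) ∧ v) = 1 − 0.171 = 0.829
¬¬¬((((w ∧ u) ≡ ¬w) ∨ ¬u) ∧ v) = 1 − 0.829 = 0.171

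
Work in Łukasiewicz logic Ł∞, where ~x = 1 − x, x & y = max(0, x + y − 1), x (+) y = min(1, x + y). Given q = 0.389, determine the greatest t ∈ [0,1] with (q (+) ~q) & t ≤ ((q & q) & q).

0.000

~q = 1 − 0.389 = 0.611
q (+) ~q = min(1, 0.389 + 0.611) = min(1, 1.000) = 1.000
So the left factor is q (+) ~q = 1.000.
q & q = max(0, 0.389 + 0.389 − 1) = max(0, -0.222) = 0.000
(q & q) & q = max(0, 0.000 + 0.389 − 1) = max(0, -0.611) = 0.000
So the right-hand bound is (q & q) & q = 0.000.
The residuum of the Łukasiewicz t-norm gives the supremum: min(1, 1 − 1.000 + 0.000).
1 − 1.000 + 0.000 = 0.000, so t = min(1, 0.000) = 0.000.
Check: 1.000 & 0.000 = max(0, 0.000) = 0.000 ≤ 0.000.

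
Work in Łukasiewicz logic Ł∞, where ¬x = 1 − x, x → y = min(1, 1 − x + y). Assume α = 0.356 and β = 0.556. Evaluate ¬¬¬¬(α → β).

α → β = min(1, 1 − 0.356 + 0.556) = min(1, 1.200) = 1.000
¬(α → β) = 1 − 1.000 = 0.000
¬¬(α → β) = 1 − 0.000 = 1.000
¬¬¬(α → β) = 1 − 1.000 = 0.000
¬¬¬¬(α → β) = 1 − 0.000 = 1.000

1.000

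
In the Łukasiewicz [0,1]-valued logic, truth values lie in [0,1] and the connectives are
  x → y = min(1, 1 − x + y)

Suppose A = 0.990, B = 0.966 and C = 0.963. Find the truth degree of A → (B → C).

B → C = min(1, 1 − 0.966 + 0.963) = min(1, 0.997) = 0.997
A → (B → C) = min(1, 1 − 0.990 + 0.997) = min(1, 1.007) = 1.000

1.000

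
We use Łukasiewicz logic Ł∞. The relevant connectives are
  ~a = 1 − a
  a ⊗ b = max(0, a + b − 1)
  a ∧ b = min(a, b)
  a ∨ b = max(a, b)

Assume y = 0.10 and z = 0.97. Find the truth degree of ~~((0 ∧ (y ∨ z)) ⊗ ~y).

0.00

y ∨ z = max(0.10, 0.97) = 0.97
0 ∧ (y ∨ z) = min(0.00, 0.97) = 0.00
~y = 1 − 0.10 = 0.90
(0 ∧ (y ∨ z)) ⊗ ~y = max(0, 0.00 + 0.90 − 1) = max(0, -0.10) = 0.00
~((0 ∧ (y ∨ z)) ⊗ ~y) = 1 − 0.00 = 1.00
~~((0 ∧ (y ∨ z)) ⊗ ~y) = 1 − 1.00 = 0.00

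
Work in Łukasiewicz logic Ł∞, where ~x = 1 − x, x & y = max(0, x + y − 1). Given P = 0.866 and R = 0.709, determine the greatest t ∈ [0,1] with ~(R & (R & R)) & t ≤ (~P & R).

0.127

R & R = max(0, 0.709 + 0.709 − 1) = max(0, 0.418) = 0.418
R & (R & R) = max(0, 0.709 + 0.418 − 1) = max(0, 0.127) = 0.127
~(R & (R & R)) = 1 − 0.127 = 0.873
So the left factor is ~(R & (R & R)) = 0.873.
~P = 1 − 0.866 = 0.134
~P & R = max(0, 0.134 + 0.709 − 1) = max(0, -0.157) = 0.000
So the right-hand bound is ~P & R = 0.000.
The residuum of the Łukasiewicz t-norm gives the supremum: min(1, 1 − 0.873 + 0.000).
1 − 0.873 + 0.000 = 0.127, so t = min(1, 0.127) = 0.127.
Check: 0.873 & 0.127 = max(0, 0.000) = 0.000 ≤ 0.000.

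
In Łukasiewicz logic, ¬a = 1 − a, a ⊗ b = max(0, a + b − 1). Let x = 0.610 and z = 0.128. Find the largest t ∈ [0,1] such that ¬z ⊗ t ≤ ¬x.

¬z = 1 − 0.128 = 0.872
So the left factor is ¬z = 0.872.
¬x = 1 − 0.610 = 0.390
So the right-hand bound is ¬x = 0.390.
The residuum of the Łukasiewicz t-norm gives the supremum: min(1, 1 − 0.872 + 0.390).
1 − 0.872 + 0.390 = 0.518, so t = min(1, 0.518) = 0.518.
Check: 0.872 ⊗ 0.518 = max(0, 0.390) = 0.390 ≤ 0.390.

0.518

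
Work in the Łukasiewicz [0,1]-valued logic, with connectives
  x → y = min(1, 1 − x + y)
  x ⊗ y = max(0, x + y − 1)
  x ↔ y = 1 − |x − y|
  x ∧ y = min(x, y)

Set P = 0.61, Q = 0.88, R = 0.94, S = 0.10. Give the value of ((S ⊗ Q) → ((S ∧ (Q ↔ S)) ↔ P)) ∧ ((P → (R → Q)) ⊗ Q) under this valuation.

0.88

S ⊗ Q = max(0, 0.10 + 0.88 − 1) = max(0, -0.02) = 0.00
Q ↔ S = 1 − |0.88 − 0.10| = 1 − 0.78 = 0.22
S ∧ (Q ↔ S) = min(0.10, 0.22) = 0.10
(S ∧ (Q ↔ S)) ↔ P = 1 − |0.10 − 0.61| = 1 − 0.51 = 0.49
(S ⊗ Q) → ((S ∧ (Q ↔ S)) ↔ P) = min(1, 1 − 0.00 + 0.49) = min(1, 1.49) = 1.00
R → Q = min(1, 1 − 0.94 + 0.88) = min(1, 0.94) = 0.94
P → (R → Q) = min(1, 1 − 0.61 + 0.94) = min(1, 1.33) = 1.00
(P → (R → Q)) ⊗ Q = max(0, 1.00 + 0.88 − 1) = max(0, 0.88) = 0.88
((S ⊗ Q) → ((S ∧ (Q ↔ S)) ↔ P)) ∧ ((P → (R → Q)) ⊗ Q) = min(1.00, 0.88) = 0.88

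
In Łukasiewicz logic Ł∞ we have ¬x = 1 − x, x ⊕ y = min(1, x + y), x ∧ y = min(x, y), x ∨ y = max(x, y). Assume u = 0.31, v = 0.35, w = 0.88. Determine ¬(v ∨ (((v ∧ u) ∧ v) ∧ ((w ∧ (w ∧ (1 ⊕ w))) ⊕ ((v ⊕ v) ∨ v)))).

v ∧ u = min(0.35, 0.31) = 0.31
(v ∧ u) ∧ v = min(0.31, 0.35) = 0.31
1 ⊕ w = min(1, 1.00 + 0.88) = min(1, 1.88) = 1.00
w ∧ (1 ⊕ w) = min(0.88, 1.00) = 0.88
w ∧ (w ∧ (1 ⊕ w)) = min(0.88, 0.88) = 0.88
v ⊕ v = min(1, 0.35 + 0.35) = min(1, 0.70) = 0.70
(v ⊕ v) ∨ v = max(0.70, 0.35) = 0.70
(w ∧ (w ∧ (1 ⊕ w))) ⊕ ((v ⊕ v) ∨ v) = min(1, 0.88 + 0.70) = min(1, 1.58) = 1.00
((v ∧ u) ∧ v) ∧ ((w ∧ (w ∧ (1 ⊕ w))) ⊕ ((v ⊕ v) ∨ v)) = min(0.31, 1.00) = 0.31
v ∨ (((v ∧ u) ∧ v) ∧ ((w ∧ (w ∧ (1 ⊕ w))) ⊕ ((v ⊕ v) ∨ v))) = max(0.35, 0.31) = 0.35
¬(v ∨ (((v ∧ u) ∧ v) ∧ ((w ∧ (w ∧ (1 ⊕ w))) ⊕ ((v ⊕ v) ∨ v)))) = 1 − 0.35 = 0.65

0.65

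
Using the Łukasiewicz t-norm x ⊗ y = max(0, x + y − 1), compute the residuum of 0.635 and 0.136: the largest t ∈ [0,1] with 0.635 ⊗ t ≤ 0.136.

0.501

The residuum of the Łukasiewicz t-norm gives the supremum: min(1, 1 − 0.635 + 0.136).
1 − 0.635 + 0.136 = 0.501, so t = min(1, 0.501) = 0.501.
Check: 0.635 ⊗ 0.501 = max(0, 0.136) = 0.136 ≤ 0.136.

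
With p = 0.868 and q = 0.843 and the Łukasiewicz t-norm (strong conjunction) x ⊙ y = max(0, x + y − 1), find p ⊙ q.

0.711

p ⊙ q = max(0, 0.868 + 0.843 − 1) = max(0, 0.711) = 0.711
For comparison, the Gödel (minimum) t-norm min(x, y) would give 0.843.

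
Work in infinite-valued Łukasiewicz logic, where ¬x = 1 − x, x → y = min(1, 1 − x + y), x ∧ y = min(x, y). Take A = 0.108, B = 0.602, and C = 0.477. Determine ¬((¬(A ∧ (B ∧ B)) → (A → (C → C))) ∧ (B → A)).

0.494

B ∧ B = min(0.602, 0.602) = 0.602
A ∧ (B ∧ B) = min(0.108, 0.602) = 0.108
¬(A ∧ (B ∧ B)) = 1 − 0.108 = 0.892
C → C = min(1, 1 − 0.477 + 0.477) = min(1, 1.000) = 1.000
A → (C → C) = min(1, 1 − 0.108 + 1.000) = min(1, 1.892) = 1.000
¬(A ∧ (B ∧ B)) → (A → (C → C)) = min(1, 1 − 0.892 + 1.000) = min(1, 1.108) = 1.000
B → A = min(1, 1 − 0.602 + 0.108) = min(1, 0.506) = 0.506
(¬(A ∧ (B ∧ B)) → (A → (C → C))) ∧ (B → A) = min(1.000, 0.506) = 0.506
¬((¬(A ∧ (B ∧ B)) → (A → (C → C))) ∧ (B → A)) = 1 − 0.506 = 0.494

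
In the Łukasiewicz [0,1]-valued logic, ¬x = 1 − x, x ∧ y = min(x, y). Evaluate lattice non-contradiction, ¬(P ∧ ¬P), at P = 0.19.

0.81

¬P = 1 − 0.19 = 0.81
P ∧ ¬P = min(0.19, 0.81) = 0.19
¬(P ∧ ¬P) = 1 − 0.19 = 0.81
(The value 0.81 < 1 shows this instance is not satisfied; not a Ł∞-tautology — its value is 1 − min(a, 1−a).)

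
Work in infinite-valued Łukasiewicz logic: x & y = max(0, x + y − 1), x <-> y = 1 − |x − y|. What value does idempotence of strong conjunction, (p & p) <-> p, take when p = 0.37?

p & p = max(0, 0.37 + 0.37 − 1) = max(0, -0.26) = 0.00
(p & p) <-> p = 1 − |0.00 − 0.37| = 1 − 0.37 = 0.63
(The value 0.63 < 1 shows this instance is not satisfied; fails in Ł∞ since a ⊗ a = max(0, 2a−1) ≠ a in general.)

0.63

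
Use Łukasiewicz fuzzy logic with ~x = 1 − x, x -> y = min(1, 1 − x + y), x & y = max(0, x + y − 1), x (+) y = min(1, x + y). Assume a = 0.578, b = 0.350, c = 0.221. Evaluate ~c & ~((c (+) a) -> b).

~c = 1 − 0.221 = 0.779
c (+) a = min(1, 0.221 + 0.578) = min(1, 0.799) = 0.799
(c (+) a) -> b = min(1, 1 − 0.799 + 0.350) = min(1, 0.551) = 0.551
~((c (+) a) -> b) = 1 − 0.551 = 0.449
~c & ~((c (+) a) -> b) = max(0, 0.779 + 0.449 − 1) = max(0, 0.228) = 0.228

0.228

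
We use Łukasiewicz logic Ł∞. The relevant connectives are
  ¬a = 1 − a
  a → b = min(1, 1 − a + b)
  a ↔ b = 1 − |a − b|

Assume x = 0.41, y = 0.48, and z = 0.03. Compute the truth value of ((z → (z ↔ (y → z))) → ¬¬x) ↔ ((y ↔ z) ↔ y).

0.48

y → z = min(1, 1 − 0.48 + 0.03) = min(1, 0.55) = 0.55
z ↔ (y → z) = 1 − |0.03 − 0.55| = 1 − 0.52 = 0.48
z → (z ↔ (y → z)) = min(1, 1 − 0.03 + 0.48) = min(1, 1.45) = 1.00
¬x = 1 − 0.41 = 0.59
¬¬x = 1 − 0.59 = 0.41
(z → (z ↔ (y → z))) → ¬¬x = min(1, 1 − 1.00 + 0.41) = min(1, 0.41) = 0.41
y ↔ z = 1 − |0.48 − 0.03| = 1 − 0.45 = 0.55
(y ↔ z) ↔ y = 1 − |0.55 − 0.48| = 1 − 0.07 = 0.93
((z → (z ↔ (y → z))) → ¬¬x) ↔ ((y ↔ z) ↔ y) = 1 − |0.41 − 0.93| = 1 − 0.52 = 0.48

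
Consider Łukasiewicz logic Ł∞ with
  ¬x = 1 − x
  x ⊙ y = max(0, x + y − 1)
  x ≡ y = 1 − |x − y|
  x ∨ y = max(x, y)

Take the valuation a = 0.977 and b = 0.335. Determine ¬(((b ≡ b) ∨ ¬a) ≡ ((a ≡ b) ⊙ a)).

0.665

b ≡ b = 1 − |0.335 − 0.335| = 1 − 0.000 = 1.000
¬a = 1 − 0.977 = 0.023
(b ≡ b) ∨ ¬a = max(1.000, 0.023) = 1.000
a ≡ b = 1 − |0.977 − 0.335| = 1 − 0.642 = 0.358
(a ≡ b) ⊙ a = max(0, 0.358 + 0.977 − 1) = max(0, 0.335) = 0.335
((b ≡ b) ∨ ¬a) ≡ ((a ≡ b) ⊙ a) = 1 − |1.000 − 0.335| = 1 − 0.665 = 0.335
¬(((b ≡ b) ∨ ¬a) ≡ ((a ≡ b) ⊙ a)) = 1 − 0.335 = 0.665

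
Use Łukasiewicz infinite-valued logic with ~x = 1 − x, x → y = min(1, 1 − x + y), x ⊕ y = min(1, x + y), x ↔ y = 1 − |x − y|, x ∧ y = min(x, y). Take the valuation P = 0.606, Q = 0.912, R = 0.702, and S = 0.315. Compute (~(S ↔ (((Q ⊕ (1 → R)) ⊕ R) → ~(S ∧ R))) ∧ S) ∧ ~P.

1 → R = min(1, 1 − 1.000 + 0.702) = min(1, 0.702) = 0.702
Q ⊕ (1 → R) = min(1, 0.912 + 0.702) = min(1, 1.614) = 1.000
(Q ⊕ (1 → R)) ⊕ R = min(1, 1.000 + 0.702) = min(1, 1.702) = 1.000
S ∧ R = min(0.315, 0.702) = 0.315
~(S ∧ R) = 1 − 0.315 = 0.685
((Q ⊕ (1 → R)) ⊕ R) → ~(S ∧ R) = min(1, 1 − 1.000 + 0.685) = min(1, 0.685) = 0.685
S ↔ (((Q ⊕ (1 → R)) ⊕ R) → ~(S ∧ R)) = 1 − |0.315 − 0.685| = 1 − 0.370 = 0.630
~(S ↔ (((Q ⊕ (1 → R)) ⊕ R) → ~(S ∧ R))) = 1 − 0.630 = 0.370
~(S ↔ (((Q ⊕ (1 → R)) ⊕ R) → ~(S ∧ R))) ∧ S = min(0.370, 0.315) = 0.315
~P = 1 − 0.606 = 0.394
(~(S ↔ (((Q ⊕ (1 → R)) ⊕ R) → ~(S ∧ R))) ∧ S) ∧ ~P = min(0.315, 0.394) = 0.315

0.315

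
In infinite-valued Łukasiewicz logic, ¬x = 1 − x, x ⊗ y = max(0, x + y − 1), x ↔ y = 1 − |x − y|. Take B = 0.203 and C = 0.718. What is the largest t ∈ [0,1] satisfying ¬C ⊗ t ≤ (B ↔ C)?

1.000

¬C = 1 − 0.718 = 0.282
So the left factor is ¬C = 0.282.
B ↔ C = 1 − |0.203 − 0.718| = 1 − 0.515 = 0.485
So the right-hand bound is B ↔ C = 0.485.
The residuum of the Łukasiewicz t-norm gives the supremum: min(1, 1 − 0.282 + 0.485).
1 − 0.282 + 0.485 = 1.203, so t = min(1, 1.203) = 1.000.
Check: 0.282 ⊗ 1.000 = max(0, 0.282) = 0.282 ≤ 0.485.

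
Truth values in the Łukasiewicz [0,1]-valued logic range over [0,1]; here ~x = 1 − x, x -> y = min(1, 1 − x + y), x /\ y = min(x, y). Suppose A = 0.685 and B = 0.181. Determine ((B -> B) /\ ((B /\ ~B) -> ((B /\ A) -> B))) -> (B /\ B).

0.181

B -> B = min(1, 1 − 0.181 + 0.181) = min(1, 1.000) = 1.000
~B = 1 − 0.181 = 0.819
B /\ ~B = min(0.181, 0.819) = 0.181
B /\ A = min(0.181, 0.685) = 0.181
(B /\ A) -> B = min(1, 1 − 0.181 + 0.181) = min(1, 1.000) = 1.000
(B /\ ~B) -> ((B /\ A) -> B) = min(1, 1 − 0.181 + 1.000) = min(1, 1.819) = 1.000
(B -> B) /\ ((B /\ ~B) -> ((B /\ A) -> B)) = min(1.000, 1.000) = 1.000
B /\ B = min(0.181, 0.181) = 0.181
((B -> B) /\ ((B /\ ~B) -> ((B /\ A) -> B))) -> (B /\ B) = min(1, 1 − 1.000 + 0.181) = min(1, 0.181) = 0.181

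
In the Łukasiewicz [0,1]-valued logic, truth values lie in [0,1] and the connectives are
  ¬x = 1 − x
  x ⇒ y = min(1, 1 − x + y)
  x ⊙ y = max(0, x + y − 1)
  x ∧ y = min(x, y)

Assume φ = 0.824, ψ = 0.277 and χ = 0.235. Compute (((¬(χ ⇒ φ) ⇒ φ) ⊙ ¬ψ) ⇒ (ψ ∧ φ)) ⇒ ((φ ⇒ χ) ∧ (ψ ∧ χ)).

0.681

χ ⇒ φ = min(1, 1 − 0.235 + 0.824) = min(1, 1.589) = 1.000
¬(χ ⇒ φ) = 1 − 1.000 = 0.000
¬(χ ⇒ φ) ⇒ φ = min(1, 1 − 0.000 + 0.824) = min(1, 1.824) = 1.000
¬ψ = 1 − 0.277 = 0.723
(¬(χ ⇒ φ) ⇒ φ) ⊙ ¬ψ = max(0, 1.000 + 0.723 − 1) = max(0, 0.723) = 0.723
ψ ∧ φ = min(0.277, 0.824) = 0.277
((¬(χ ⇒ φ) ⇒ φ) ⊙ ¬ψ) ⇒ (ψ ∧ φ) = min(1, 1 − 0.723 + 0.277) = min(1, 0.554) = 0.554
φ ⇒ χ = min(1, 1 − 0.824 + 0.235) = min(1, 0.411) = 0.411
ψ ∧ χ = min(0.277, 0.235) = 0.235
(φ ⇒ χ) ∧ (ψ ∧ χ) = min(0.411, 0.235) = 0.235
(((¬(χ ⇒ φ) ⇒ φ) ⊙ ¬ψ) ⇒ (ψ ∧ φ)) ⇒ ((φ ⇒ χ) ∧ (ψ ∧ χ)) = min(1, 1 − 0.554 + 0.235) = min(1, 0.681) = 0.681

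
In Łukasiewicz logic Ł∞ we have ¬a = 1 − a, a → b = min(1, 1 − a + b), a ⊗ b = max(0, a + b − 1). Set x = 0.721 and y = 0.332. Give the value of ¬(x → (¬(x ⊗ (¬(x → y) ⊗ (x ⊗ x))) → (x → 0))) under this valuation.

0.442

x → y = min(1, 1 − 0.721 + 0.332) = min(1, 0.611) = 0.611
¬(x → y) = 1 − 0.611 = 0.389
x ⊗ x = max(0, 0.721 + 0.721 − 1) = max(0, 0.442) = 0.442
¬(x → y) ⊗ (x ⊗ x) = max(0, 0.389 + 0.442 − 1) = max(0, -0.169) = 0.000
x ⊗ (¬(x → y) ⊗ (x ⊗ x)) = max(0, 0.721 + 0.000 − 1) = max(0, -0.279) = 0.000
¬(x ⊗ (¬(x → y) ⊗ (x ⊗ x))) = 1 − 0.000 = 1.000
x → 0 = min(1, 1 − 0.721 + 0.000) = min(1, 0.279) = 0.279
¬(x ⊗ (¬(x → y) ⊗ (x ⊗ x))) → (x → 0) = min(1, 1 − 1.000 + 0.279) = min(1, 0.279) = 0.279
x → (¬(x ⊗ (¬(x → y) ⊗ (x ⊗ x))) → (x → 0)) = min(1, 1 − 0.721 + 0.279) = min(1, 0.558) = 0.558
¬(x → (¬(x ⊗ (¬(x → y) ⊗ (x ⊗ x))) → (x → 0))) = 1 − 0.558 = 0.442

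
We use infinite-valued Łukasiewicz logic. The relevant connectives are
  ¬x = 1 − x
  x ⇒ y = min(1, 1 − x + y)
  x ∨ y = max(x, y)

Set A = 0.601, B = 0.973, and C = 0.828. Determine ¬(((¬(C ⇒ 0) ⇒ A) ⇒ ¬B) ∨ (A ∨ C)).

C ⇒ 0 = min(1, 1 − 0.828 + 0.000) = min(1, 0.172) = 0.172
¬(C ⇒ 0) = 1 − 0.172 = 0.828
¬(C ⇒ 0) ⇒ A = min(1, 1 − 0.828 + 0.601) = min(1, 0.773) = 0.773
¬B = 1 − 0.973 = 0.027
(¬(C ⇒ 0) ⇒ A) ⇒ ¬B = min(1, 1 − 0.773 + 0.027) = min(1, 0.254) = 0.254
A ∨ C = max(0.601, 0.828) = 0.828
((¬(C ⇒ 0) ⇒ A) ⇒ ¬B) ∨ (A ∨ C) = max(0.254, 0.828) = 0.828
¬(((¬(C ⇒ 0) ⇒ A) ⇒ ¬B) ∨ (A ∨ C)) = 1 − 0.828 = 0.172

0.172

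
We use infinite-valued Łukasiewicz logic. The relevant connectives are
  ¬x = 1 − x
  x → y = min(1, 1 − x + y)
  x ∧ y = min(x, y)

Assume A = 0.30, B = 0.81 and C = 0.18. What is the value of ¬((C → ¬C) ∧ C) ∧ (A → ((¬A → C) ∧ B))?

¬C = 1 − 0.18 = 0.82
C → ¬C = min(1, 1 − 0.18 + 0.82) = min(1, 1.64) = 1.00
(C → ¬C) ∧ C = min(1.00, 0.18) = 0.18
¬((C → ¬C) ∧ C) = 1 − 0.18 = 0.82
¬A = 1 − 0.30 = 0.70
¬A → C = min(1, 1 − 0.70 + 0.18) = min(1, 0.48) = 0.48
(¬A → C) ∧ B = min(0.48, 0.81) = 0.48
A → ((¬A → C) ∧ B) = min(1, 1 − 0.30 + 0.48) = min(1, 1.18) = 1.00
¬((C → ¬C) ∧ C) ∧ (A → ((¬A → C) ∧ B)) = min(0.82, 1.00) = 0.82

0.82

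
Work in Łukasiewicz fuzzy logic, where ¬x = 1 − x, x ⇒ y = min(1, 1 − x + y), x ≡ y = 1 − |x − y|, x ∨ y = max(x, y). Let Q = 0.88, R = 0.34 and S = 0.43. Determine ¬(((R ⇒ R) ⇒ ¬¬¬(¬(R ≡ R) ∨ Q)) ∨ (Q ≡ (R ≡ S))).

0.03

R ⇒ R = min(1, 1 − 0.34 + 0.34) = min(1, 1.00) = 1.00
R ≡ R = 1 − |0.34 − 0.34| = 1 − 0.00 = 1.00
¬(R ≡ R) = 1 − 1.00 = 0.00
¬(R ≡ R) ∨ Q = max(0.00, 0.88) = 0.88
¬(¬(R ≡ R) ∨ Q) = 1 − 0.88 = 0.12
¬¬(¬(R ≡ R) ∨ Q) = 1 − 0.12 = 0.88
¬¬¬(¬(R ≡ R) ∨ Q) = 1 − 0.88 = 0.12
(R ⇒ R) ⇒ ¬¬¬(¬(R ≡ R) ∨ Q) = min(1, 1 − 1.00 + 0.12) = min(1, 0.12) = 0.12
R ≡ S = 1 − |0.34 − 0.43| = 1 − 0.09 = 0.91
Q ≡ (R ≡ S) = 1 − |0.88 − 0.91| = 1 − 0.03 = 0.97
((R ⇒ R) ⇒ ¬¬¬(¬(R ≡ R) ∨ Q)) ∨ (Q ≡ (R ≡ S)) = max(0.12, 0.97) = 0.97
¬(((R ⇒ R) ⇒ ¬¬¬(¬(R ≡ R) ∨ Q)) ∨ (Q ≡ (R ≡ S))) = 1 − 0.97 = 0.03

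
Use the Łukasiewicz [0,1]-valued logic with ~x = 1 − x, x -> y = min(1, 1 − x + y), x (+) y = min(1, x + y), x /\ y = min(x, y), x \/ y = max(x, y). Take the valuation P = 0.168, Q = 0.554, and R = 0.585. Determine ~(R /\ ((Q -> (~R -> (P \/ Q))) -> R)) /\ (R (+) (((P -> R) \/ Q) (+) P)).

~R = 1 − 0.585 = 0.415
P \/ Q = max(0.168, 0.554) = 0.554
~R -> (P \/ Q) = min(1, 1 − 0.415 + 0.554) = min(1, 1.139) = 1.000
Q -> (~R -> (P \/ Q)) = min(1, 1 − 0.554 + 1.000) = min(1, 1.446) = 1.000
(Q -> (~R -> (P \/ Q))) -> R = min(1, 1 − 1.000 + 0.585) = min(1, 0.585) = 0.585
R /\ ((Q -> (~R -> (P \/ Q))) -> R) = min(0.585, 0.585) = 0.585
~(R /\ ((Q -> (~R -> (P \/ Q))) -> R)) = 1 − 0.585 = 0.415
P -> R = min(1, 1 − 0.168 + 0.585) = min(1, 1.417) = 1.000
(P -> R) \/ Q = max(1.000, 0.554) = 1.000
((P -> R) \/ Q) (+) P = min(1, 1.000 + 0.168) = min(1, 1.168) = 1.000
R (+) (((P -> R) \/ Q) (+) P) = min(1, 0.585 + 1.000) = min(1, 1.585) = 1.000
~(R /\ ((Q -> (~R -> (P \/ Q))) -> R)) /\ (R (+) (((P -> R) \/ Q) (+) P)) = min(0.415, 1.000) = 0.415

0.415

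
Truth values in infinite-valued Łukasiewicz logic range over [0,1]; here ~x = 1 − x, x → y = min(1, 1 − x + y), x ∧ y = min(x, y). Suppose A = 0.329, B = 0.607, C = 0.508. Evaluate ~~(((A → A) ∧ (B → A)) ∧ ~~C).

0.508

A → A = min(1, 1 − 0.329 + 0.329) = min(1, 1.000) = 1.000
B → A = min(1, 1 − 0.607 + 0.329) = min(1, 0.722) = 0.722
(A → A) ∧ (B → A) = min(1.000, 0.722) = 0.722
~C = 1 − 0.508 = 0.492
~~C = 1 − 0.492 = 0.508
((A → A) ∧ (B → A)) ∧ ~~C = min(0.722, 0.508) = 0.508
~(((A → A) ∧ (B → A)) ∧ ~~C) = 1 − 0.508 = 0.492
~~(((A → A) ∧ (B → A)) ∧ ~~C) = 1 − 0.492 = 0.508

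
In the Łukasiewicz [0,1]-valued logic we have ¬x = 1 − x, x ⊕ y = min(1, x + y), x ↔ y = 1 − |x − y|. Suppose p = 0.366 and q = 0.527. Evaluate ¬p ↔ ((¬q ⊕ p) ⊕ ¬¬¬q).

0.634

¬p = 1 − 0.366 = 0.634
¬q = 1 − 0.527 = 0.473
¬q ⊕ p = min(1, 0.473 + 0.366) = min(1, 0.839) = 0.839
¬¬q = 1 − 0.473 = 0.527
¬¬¬q = 1 − 0.527 = 0.473
(¬q ⊕ p) ⊕ ¬¬¬q = min(1, 0.839 + 0.473) = min(1, 1.312) = 1.000
¬p ↔ ((¬q ⊕ p) ⊕ ¬¬¬q) = 1 − |0.634 − 1.000| = 1 − 0.366 = 0.634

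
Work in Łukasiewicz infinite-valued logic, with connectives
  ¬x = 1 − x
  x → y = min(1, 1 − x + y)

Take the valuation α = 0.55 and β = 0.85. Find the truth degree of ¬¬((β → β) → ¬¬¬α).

β → β = min(1, 1 − 0.85 + 0.85) = min(1, 1.00) = 1.00
¬α = 1 − 0.55 = 0.45
¬¬α = 1 − 0.45 = 0.55
¬¬¬α = 1 − 0.55 = 0.45
(β → β) → ¬¬¬α = min(1, 1 − 1.00 + 0.45) = min(1, 0.45) = 0.45
¬((β → β) → ¬¬¬α) = 1 − 0.45 = 0.55
¬¬((β → β) → ¬¬¬α) = 1 − 0.55 = 0.45

0.45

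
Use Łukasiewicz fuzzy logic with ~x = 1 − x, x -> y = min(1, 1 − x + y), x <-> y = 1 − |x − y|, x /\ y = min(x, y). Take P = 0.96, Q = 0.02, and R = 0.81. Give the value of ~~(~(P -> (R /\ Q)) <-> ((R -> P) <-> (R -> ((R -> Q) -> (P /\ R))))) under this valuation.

0.94

R /\ Q = min(0.81, 0.02) = 0.02
P -> (R /\ Q) = min(1, 1 − 0.96 + 0.02) = min(1, 0.06) = 0.06
~(P -> (R /\ Q)) = 1 − 0.06 = 0.94
R -> P = min(1, 1 − 0.81 + 0.96) = min(1, 1.15) = 1.00
R -> Q = min(1, 1 − 0.81 + 0.02) = min(1, 0.21) = 0.21
P /\ R = min(0.96, 0.81) = 0.81
(R -> Q) -> (P /\ R) = min(1, 1 − 0.21 + 0.81) = min(1, 1.60) = 1.00
R -> ((R -> Q) -> (P /\ R)) = min(1, 1 − 0.81 + 1.00) = min(1, 1.19) = 1.00
(R -> P) <-> (R -> ((R -> Q) -> (P /\ R))) = 1 − |1.00 − 1.00| = 1 − 0.00 = 1.00
~(P -> (R /\ Q)) <-> ((R -> P) <-> (R -> ((R -> Q) -> (P /\ R)))) = 1 − |0.94 − 1.00| = 1 − 0.06 = 0.94
~(~(P -> (R /\ Q)) <-> ((R -> P) <-> (R -> ((R -> Q) -> (P /\ R))))) = 1 − 0.94 = 0.06
~~(~(P -> (R /\ Q)) <-> ((R -> P) <-> (R -> ((R -> Q) -> (P /\ R))))) = 1 − 0.06 = 0.94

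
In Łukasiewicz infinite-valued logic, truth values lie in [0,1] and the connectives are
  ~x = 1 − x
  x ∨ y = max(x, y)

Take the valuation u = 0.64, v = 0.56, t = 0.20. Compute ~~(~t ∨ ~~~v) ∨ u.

~t = 1 − 0.20 = 0.80
~v = 1 − 0.56 = 0.44
~~v = 1 − 0.44 = 0.56
~~~v = 1 − 0.56 = 0.44
~t ∨ ~~~v = max(0.80, 0.44) = 0.80
~(~t ∨ ~~~v) = 1 − 0.80 = 0.20
~~(~t ∨ ~~~v) = 1 − 0.20 = 0.80
~~(~t ∨ ~~~v) ∨ u = max(0.80, 0.64) = 0.80

0.80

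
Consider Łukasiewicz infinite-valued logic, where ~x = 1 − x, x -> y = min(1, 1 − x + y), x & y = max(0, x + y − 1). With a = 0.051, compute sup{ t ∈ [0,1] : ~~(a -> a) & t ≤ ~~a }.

a -> a = min(1, 1 − 0.051 + 0.051) = min(1, 1.000) = 1.000
~(a -> a) = 1 − 1.000 = 0.000
~~(a -> a) = 1 − 0.000 = 1.000
So the left factor is ~~(a -> a) = 1.000.
~a = 1 − 0.051 = 0.949
~~a = 1 − 0.949 = 0.051
So the right-hand bound is ~~a = 0.051.
The residuum of the Łukasiewicz t-norm gives the supremum: min(1, 1 − 1.000 + 0.051).
1 − 1.000 + 0.051 = 0.051, so t = min(1, 0.051) = 0.051.
Check: 1.000 & 0.051 = max(0, 0.051) = 0.051 ≤ 0.051.

0.051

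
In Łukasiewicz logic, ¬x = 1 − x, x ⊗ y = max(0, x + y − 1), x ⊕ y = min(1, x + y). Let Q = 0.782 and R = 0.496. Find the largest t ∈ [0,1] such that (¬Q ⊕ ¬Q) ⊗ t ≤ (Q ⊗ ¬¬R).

0.842

¬Q = 1 − 0.782 = 0.218
¬Q ⊕ ¬Q = min(1, 0.218 + 0.218) = min(1, 0.436) = 0.436
So the left factor is ¬Q ⊕ ¬Q = 0.436.
¬R = 1 − 0.496 = 0.504
¬¬R = 1 − 0.504 = 0.496
Q ⊗ ¬¬R = max(0, 0.782 + 0.496 − 1) = max(0, 0.278) = 0.278
So the right-hand bound is Q ⊗ ¬¬R = 0.278.
The residuum of the Łukasiewicz t-norm gives the supremum: min(1, 1 − 0.436 + 0.278).
1 − 0.436 + 0.278 = 0.842, so t = min(1, 0.842) = 0.842.
Check: 0.436 ⊗ 0.842 = max(0, 0.278) = 0.278 ≤ 0.278.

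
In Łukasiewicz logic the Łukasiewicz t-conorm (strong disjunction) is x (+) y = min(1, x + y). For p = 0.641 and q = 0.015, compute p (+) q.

p (+) q = min(1, 0.641 + 0.015) = min(1, 0.656) = 0.656
For comparison, the Gödel t-conorm max(x, y) would give 0.641.

0.656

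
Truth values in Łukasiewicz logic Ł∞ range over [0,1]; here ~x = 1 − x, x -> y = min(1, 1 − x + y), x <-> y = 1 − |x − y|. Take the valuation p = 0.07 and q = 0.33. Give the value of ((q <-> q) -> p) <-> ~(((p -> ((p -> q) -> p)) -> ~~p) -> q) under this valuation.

q <-> q = 1 − |0.33 − 0.33| = 1 − 0.00 = 1.00
(q <-> q) -> p = min(1, 1 − 1.00 + 0.07) = min(1, 0.07) = 0.07
p -> q = min(1, 1 − 0.07 + 0.33) = min(1, 1.26) = 1.00
(p -> q) -> p = min(1, 1 − 1.00 + 0.07) = min(1, 0.07) = 0.07
p -> ((p -> q) -> p) = min(1, 1 − 0.07 + 0.07) = min(1, 1.00) = 1.00
~p = 1 − 0.07 = 0.93
~~p = 1 − 0.93 = 0.07
(p -> ((p -> q) -> p)) -> ~~p = min(1, 1 − 1.00 + 0.07) = min(1, 0.07) = 0.07
((p -> ((p -> q) -> p)) -> ~~p) -> q = min(1, 1 − 0.07 + 0.33) = min(1, 1.26) = 1.00
~(((p -> ((p -> q) -> p)) -> ~~p) -> q) = 1 − 1.00 = 0.00
((q <-> q) -> p) <-> ~(((p -> ((p -> q) -> p)) -> ~~p) -> q) = 1 − |0.07 − 0.00| = 1 − 0.07 = 0.93

0.93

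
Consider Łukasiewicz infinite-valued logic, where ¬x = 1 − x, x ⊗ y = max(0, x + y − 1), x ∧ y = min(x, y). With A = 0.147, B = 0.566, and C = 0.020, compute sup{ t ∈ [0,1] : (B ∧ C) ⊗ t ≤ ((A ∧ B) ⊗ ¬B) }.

B ∧ C = min(0.566, 0.020) = 0.020
So the left factor is B ∧ C = 0.020.
A ∧ B = min(0.147, 0.566) = 0.147
¬B = 1 − 0.566 = 0.434
(A ∧ B) ⊗ ¬B = max(0, 0.147 + 0.434 − 1) = max(0, -0.419) = 0.000
So the right-hand bound is (A ∧ B) ⊗ ¬B = 0.000.
The residuum of the Łukasiewicz t-norm gives the supremum: min(1, 1 − 0.020 + 0.000).
1 − 0.020 + 0.000 = 0.980, so t = min(1, 0.980) = 0.980.
Check: 0.020 ⊗ 0.980 = max(0, 0.000) = 0.000 ≤ 0.000.

0.980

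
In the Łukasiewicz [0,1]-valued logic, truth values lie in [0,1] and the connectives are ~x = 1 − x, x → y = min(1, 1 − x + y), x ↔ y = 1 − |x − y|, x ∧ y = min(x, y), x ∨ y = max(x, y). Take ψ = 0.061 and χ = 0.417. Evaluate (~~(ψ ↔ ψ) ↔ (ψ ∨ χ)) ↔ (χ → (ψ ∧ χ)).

ψ ↔ ψ = 1 − |0.061 − 0.061| = 1 − 0.000 = 1.000
~(ψ ↔ ψ) = 1 − 1.000 = 0.000
~~(ψ ↔ ψ) = 1 − 0.000 = 1.000
ψ ∨ χ = max(0.061, 0.417) = 0.417
~~(ψ ↔ ψ) ↔ (ψ ∨ χ) = 1 − |1.000 − 0.417| = 1 − 0.583 = 0.417
ψ ∧ χ = min(0.061, 0.417) = 0.061
χ → (ψ ∧ χ) = min(1, 1 − 0.417 + 0.061) = min(1, 0.644) = 0.644
(~~(ψ ↔ ψ) ↔ (ψ ∨ χ)) ↔ (χ → (ψ ∧ χ)) = 1 − |0.417 − 0.644| = 1 − 0.227 = 0.773

0.773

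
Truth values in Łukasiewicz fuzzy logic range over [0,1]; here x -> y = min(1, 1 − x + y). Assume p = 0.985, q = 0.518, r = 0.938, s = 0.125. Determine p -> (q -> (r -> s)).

0.684

r -> s = min(1, 1 − 0.938 + 0.125) = min(1, 0.187) = 0.187
q -> (r -> s) = min(1, 1 − 0.518 + 0.187) = min(1, 0.669) = 0.669
p -> (q -> (r -> s)) = min(1, 1 − 0.985 + 0.669) = min(1, 0.684) = 0.684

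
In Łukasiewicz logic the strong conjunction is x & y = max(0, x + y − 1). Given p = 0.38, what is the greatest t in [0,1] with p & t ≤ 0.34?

0.96

The residuum of the Łukasiewicz t-norm gives the supremum: min(1, 1 − 0.38 + 0.34).
1 − 0.38 + 0.34 = 0.96, so t = min(1, 0.96) = 0.96.
Check: 0.38 & 0.96 = max(0, 0.34) = 0.34 ≤ 0.34.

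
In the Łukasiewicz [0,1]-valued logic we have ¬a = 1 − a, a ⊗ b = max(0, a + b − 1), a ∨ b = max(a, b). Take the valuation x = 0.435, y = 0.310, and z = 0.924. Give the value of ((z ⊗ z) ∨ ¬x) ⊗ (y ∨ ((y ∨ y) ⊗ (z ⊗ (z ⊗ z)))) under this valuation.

z ⊗ z = max(0, 0.924 + 0.924 − 1) = max(0, 0.848) = 0.848
¬x = 1 − 0.435 = 0.565
(z ⊗ z) ∨ ¬x = max(0.848, 0.565) = 0.848
y ∨ y = max(0.310, 0.310) = 0.310
z ⊗ (z ⊗ z) = max(0, 0.924 + 0.848 − 1) = max(0, 0.772) = 0.772
(y ∨ y) ⊗ (z ⊗ (z ⊗ z)) = max(0, 0.310 + 0.772 − 1) = max(0, 0.082) = 0.082
y ∨ ((y ∨ y) ⊗ (z ⊗ (z ⊗ z))) = max(0.310, 0.082) = 0.310
((z ⊗ z) ∨ ¬x) ⊗ (y ∨ ((y ∨ y) ⊗ (z ⊗ (z ⊗ z)))) = max(0, 0.848 + 0.310 − 1) = max(0, 0.158) = 0.158

0.158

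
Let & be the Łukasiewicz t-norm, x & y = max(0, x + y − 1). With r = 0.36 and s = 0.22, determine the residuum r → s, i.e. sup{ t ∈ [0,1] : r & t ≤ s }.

The residuum of the Łukasiewicz t-norm gives the supremum: min(1, 1 − 0.36 + 0.22).
1 − 0.36 + 0.22 = 0.86, so t = min(1, 0.86) = 0.86.
Check: 0.36 & 0.86 = max(0, 0.22) = 0.22 ≤ 0.22.

0.86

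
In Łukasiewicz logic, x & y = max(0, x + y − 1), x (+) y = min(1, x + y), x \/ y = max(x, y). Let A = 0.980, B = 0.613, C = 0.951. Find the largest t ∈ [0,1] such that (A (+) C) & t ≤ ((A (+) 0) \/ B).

0.980

A (+) C = min(1, 0.980 + 0.951) = min(1, 1.931) = 1.000
So the left factor is A (+) C = 1.000.
A (+) 0 = min(1, 0.980 + 0.000) = min(1, 0.980) = 0.980
(A (+) 0) \/ B = max(0.980, 0.613) = 0.980
So the right-hand bound is (A (+) 0) \/ B = 0.980.
The residuum of the Łukasiewicz t-norm gives the supremum: min(1, 1 − 1.000 + 0.980).
1 − 1.000 + 0.980 = 0.980, so t = min(1, 0.980) = 0.980.
Check: 1.000 & 0.980 = max(0, 0.980) = 0.980 ≤ 0.980.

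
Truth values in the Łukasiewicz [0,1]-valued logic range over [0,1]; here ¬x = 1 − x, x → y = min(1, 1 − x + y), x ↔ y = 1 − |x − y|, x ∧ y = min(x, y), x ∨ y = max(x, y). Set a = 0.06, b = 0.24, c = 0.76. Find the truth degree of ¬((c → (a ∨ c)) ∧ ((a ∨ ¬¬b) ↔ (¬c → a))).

0.58

a ∨ c = max(0.06, 0.76) = 0.76
c → (a ∨ c) = min(1, 1 − 0.76 + 0.76) = min(1, 1.00) = 1.00
¬b = 1 − 0.24 = 0.76
¬¬b = 1 − 0.76 = 0.24
a ∨ ¬¬b = max(0.06, 0.24) = 0.24
¬c = 1 − 0.76 = 0.24
¬c → a = min(1, 1 − 0.24 + 0.06) = min(1, 0.82) = 0.82
(a ∨ ¬¬b) ↔ (¬c → a) = 1 − |0.24 − 0.82| = 1 − 0.58 = 0.42
(c → (a ∨ c)) ∧ ((a ∨ ¬¬b) ↔ (¬c → a)) = min(1.00, 0.42) = 0.42
¬((c → (a ∨ c)) ∧ ((a ∨ ¬¬b) ↔ (¬c → a))) = 1 − 0.42 = 0.58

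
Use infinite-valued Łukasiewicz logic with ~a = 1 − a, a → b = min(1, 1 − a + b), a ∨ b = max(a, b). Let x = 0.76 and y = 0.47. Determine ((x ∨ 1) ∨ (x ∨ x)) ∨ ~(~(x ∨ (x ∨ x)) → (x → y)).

1.00

x ∨ 1 = max(0.76, 1.00) = 1.00
x ∨ x = max(0.76, 0.76) = 0.76
(x ∨ 1) ∨ (x ∨ x) = max(1.00, 0.76) = 1.00
x ∨ (x ∨ x) = max(0.76, 0.76) = 0.76
~(x ∨ (x ∨ x)) = 1 − 0.76 = 0.24
x → y = min(1, 1 − 0.76 + 0.47) = min(1, 0.71) = 0.71
~(x ∨ (x ∨ x)) → (x → y) = min(1, 1 − 0.24 + 0.71) = min(1, 1.47) = 1.00
~(~(x ∨ (x ∨ x)) → (x → y)) = 1 − 1.00 = 0.00
((x ∨ 1) ∨ (x ∨ x)) ∨ ~(~(x ∨ (x ∨ x)) → (x → y)) = max(1.00, 0.00) = 1.00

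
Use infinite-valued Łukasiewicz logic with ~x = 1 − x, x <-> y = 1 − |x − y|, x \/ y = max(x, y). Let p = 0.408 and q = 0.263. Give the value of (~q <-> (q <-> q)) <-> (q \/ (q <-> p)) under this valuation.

0.882

~q = 1 − 0.263 = 0.737
q <-> q = 1 − |0.263 − 0.263| = 1 − 0.000 = 1.000
~q <-> (q <-> q) = 1 − |0.737 − 1.000| = 1 − 0.263 = 0.737
q <-> p = 1 − |0.263 − 0.408| = 1 − 0.145 = 0.855
q \/ (q <-> p) = max(0.263, 0.855) = 0.855
(~q <-> (q <-> q)) <-> (q \/ (q <-> p)) = 1 − |0.737 − 0.855| = 1 − 0.118 = 0.882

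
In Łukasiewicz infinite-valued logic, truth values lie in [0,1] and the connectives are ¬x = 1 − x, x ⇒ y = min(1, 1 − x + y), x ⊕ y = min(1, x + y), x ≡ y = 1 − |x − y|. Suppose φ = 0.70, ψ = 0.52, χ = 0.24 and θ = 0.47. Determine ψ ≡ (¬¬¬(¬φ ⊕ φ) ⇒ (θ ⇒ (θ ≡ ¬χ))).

0.52

¬φ = 1 − 0.70 = 0.30
¬φ ⊕ φ = min(1, 0.30 + 0.70) = min(1, 1.00) = 1.00
¬(¬φ ⊕ φ) = 1 − 1.00 = 0.00
¬¬(¬φ ⊕ φ) = 1 − 0.00 = 1.00
¬¬¬(¬φ ⊕ φ) = 1 − 1.00 = 0.00
¬χ = 1 − 0.24 = 0.76
θ ≡ ¬χ = 1 − |0.47 − 0.76| = 1 − 0.29 = 0.71
θ ⇒ (θ ≡ ¬χ) = min(1, 1 − 0.47 + 0.71) = min(1, 1.24) = 1.00
¬¬¬(¬φ ⊕ φ) ⇒ (θ ⇒ (θ ≡ ¬χ)) = min(1, 1 − 0.00 + 1.00) = min(1, 2.00) = 1.00
ψ ≡ (¬¬¬(¬φ ⊕ φ) ⇒ (θ ⇒ (θ ≡ ¬χ))) = 1 − |0.52 − 1.00| = 1 − 0.48 = 0.52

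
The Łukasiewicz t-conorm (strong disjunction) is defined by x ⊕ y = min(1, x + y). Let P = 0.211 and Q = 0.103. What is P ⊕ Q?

0.314

P ⊕ Q = min(1, 0.211 + 0.103) = min(1, 0.314) = 0.314
For comparison, the Gödel t-conorm max(x, y) would give 0.211.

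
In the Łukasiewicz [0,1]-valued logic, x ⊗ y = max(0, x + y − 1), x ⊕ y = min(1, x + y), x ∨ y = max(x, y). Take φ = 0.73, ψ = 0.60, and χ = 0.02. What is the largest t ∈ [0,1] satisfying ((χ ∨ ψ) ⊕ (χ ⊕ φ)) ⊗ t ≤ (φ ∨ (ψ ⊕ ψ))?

χ ∨ ψ = max(0.02, 0.60) = 0.60
χ ⊕ φ = min(1, 0.02 + 0.73) = min(1, 0.75) = 0.75
(χ ∨ ψ) ⊕ (χ ⊕ φ) = min(1, 0.60 + 0.75) = min(1, 1.35) = 1.00
So the left factor is (χ ∨ ψ) ⊕ (χ ⊕ φ) = 1.00.
ψ ⊕ ψ = min(1, 0.60 + 0.60) = min(1, 1.20) = 1.00
φ ∨ (ψ ⊕ ψ) = max(0.73, 1.00) = 1.00
So the right-hand bound is φ ∨ (ψ ⊕ ψ) = 1.00.
The residuum of the Łukasiewicz t-norm gives the supremum: min(1, 1 − 1.00 + 1.00).
1 − 1.00 + 1.00 = 1.00, so t = min(1, 1.00) = 1.00.
Check: 1.00 ⊗ 1.00 = max(0, 1.00) = 1.00 ≤ 1.00.

1.00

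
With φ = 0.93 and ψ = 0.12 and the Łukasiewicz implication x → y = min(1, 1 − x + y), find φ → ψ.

φ → ψ = min(1, 1 − 0.93 + 0.12) = min(1, 0.19) = 0.19
For comparison, the Gödel implication (1 if x ≤ y else y) would give 0.12.

0.19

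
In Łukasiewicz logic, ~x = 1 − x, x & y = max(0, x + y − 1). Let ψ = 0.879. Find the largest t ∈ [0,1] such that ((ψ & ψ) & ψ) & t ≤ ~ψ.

0.484

ψ & ψ = max(0, 0.879 + 0.879 − 1) = max(0, 0.758) = 0.758
(ψ & ψ) & ψ = max(0, 0.758 + 0.879 − 1) = max(0, 0.637) = 0.637
So the left factor is (ψ & ψ) & ψ = 0.637.
~ψ = 1 − 0.879 = 0.121
So the right-hand bound is ~ψ = 0.121.
The residuum of the Łukasiewicz t-norm gives the supremum: min(1, 1 − 0.637 + 0.121).
1 − 0.637 + 0.121 = 0.484, so t = min(1, 0.484) = 0.484.
Check: 0.637 & 0.484 = max(0, 0.121) = 0.121 ≤ 0.121.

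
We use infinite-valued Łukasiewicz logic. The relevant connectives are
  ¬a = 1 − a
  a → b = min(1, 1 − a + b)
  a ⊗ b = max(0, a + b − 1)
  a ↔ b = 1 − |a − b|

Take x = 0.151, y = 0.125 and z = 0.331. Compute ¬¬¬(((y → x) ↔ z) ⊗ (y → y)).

0.669

y → x = min(1, 1 − 0.125 + 0.151) = min(1, 1.026) = 1.000
(y → x) ↔ z = 1 − |1.000 − 0.331| = 1 − 0.669 = 0.331
y → y = min(1, 1 − 0.125 + 0.125) = min(1, 1.000) = 1.000
((y → x) ↔ z) ⊗ (y → y) = max(0, 0.331 + 1.000 − 1) = max(0, 0.331) = 0.331
¬(((y → x) ↔ z) ⊗ (y → y)) = 1 − 0.331 = 0.669
¬¬(((y → x) ↔ z) ⊗ (y → y)) = 1 − 0.669 = 0.331
¬¬¬(((y → x) ↔ z) ⊗ (y → y)) = 1 − 0.331 = 0.669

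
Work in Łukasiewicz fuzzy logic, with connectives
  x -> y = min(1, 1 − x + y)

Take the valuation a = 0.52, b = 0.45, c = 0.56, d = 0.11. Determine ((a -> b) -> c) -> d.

0.48

a -> b = min(1, 1 − 0.52 + 0.45) = min(1, 0.93) = 0.93
(a -> b) -> c = min(1, 1 − 0.93 + 0.56) = min(1, 0.63) = 0.63
((a -> b) -> c) -> d = min(1, 1 − 0.63 + 0.11) = min(1, 0.48) = 0.48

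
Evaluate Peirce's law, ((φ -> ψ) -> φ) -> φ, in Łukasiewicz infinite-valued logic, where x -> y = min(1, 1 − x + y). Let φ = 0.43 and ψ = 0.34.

φ -> ψ = min(1, 1 − 0.43 + 0.34) = min(1, 0.91) = 0.91
(φ -> ψ) -> φ = min(1, 1 − 0.91 + 0.43) = min(1, 0.52) = 0.52
((φ -> ψ) -> φ) -> φ = min(1, 1 − 0.52 + 0.43) = min(1, 0.91) = 0.91
(The value 0.91 < 1 shows this instance is not satisfied; not a Ł∞-tautology in general.)

0.91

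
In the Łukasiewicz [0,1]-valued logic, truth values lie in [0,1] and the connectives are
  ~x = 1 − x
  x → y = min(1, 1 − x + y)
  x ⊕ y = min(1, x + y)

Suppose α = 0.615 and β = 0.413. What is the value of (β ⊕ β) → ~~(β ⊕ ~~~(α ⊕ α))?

β ⊕ β = min(1, 0.413 + 0.413) = min(1, 0.826) = 0.826
α ⊕ α = min(1, 0.615 + 0.615) = min(1, 1.230) = 1.000
~(α ⊕ α) = 1 − 1.000 = 0.000
~~(α ⊕ α) = 1 − 0.000 = 1.000
~~~(α ⊕ α) = 1 − 1.000 = 0.000
β ⊕ ~~~(α ⊕ α) = min(1, 0.413 + 0.000) = min(1, 0.413) = 0.413
~(β ⊕ ~~~(α ⊕ α)) = 1 − 0.413 = 0.587
~~(β ⊕ ~~~(α ⊕ α)) = 1 − 0.587 = 0.413
(β ⊕ β) → ~~(β ⊕ ~~~(α ⊕ α)) = min(1, 1 − 0.826 + 0.413) = min(1, 0.587) = 0.587

0.587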